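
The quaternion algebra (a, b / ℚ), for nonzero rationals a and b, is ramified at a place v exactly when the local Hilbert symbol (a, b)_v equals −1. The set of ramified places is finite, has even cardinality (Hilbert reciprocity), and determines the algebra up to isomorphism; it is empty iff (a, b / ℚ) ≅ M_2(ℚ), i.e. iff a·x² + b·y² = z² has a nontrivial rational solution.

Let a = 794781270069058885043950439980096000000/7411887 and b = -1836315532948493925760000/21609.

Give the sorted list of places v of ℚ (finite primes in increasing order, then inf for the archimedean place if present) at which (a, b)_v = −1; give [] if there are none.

Mod squares: a ≡ 4640503, b ≡ -22591. Check v ∈ {∞, 2, 3, 5, 7, 17, 19, 23, 29, 37, 41}.
v=29: a=29^2·(≡8), b=29^1·(≡5) mod 29; (8|29)=-1, (5|29)=+1; (−1)^{2·1·14}·(-1)^1·(+1)^2 = -1.
v=2: v_2(a)=12, v_2(b)=10; units ≡ 7, 1 (mod 8); ε·ε+αω+βω = 1·0+12·0+10·0 ≡ 0  ⇒  (a,b)_2 = +1.
v=3: a=3^-2·(≡1), b=3^-2·(≡2) mod 3; (1|3)=+1, (2|3)=-1; (−1)^{-2·-2·1}·(+1)^-2·(-1)^-2 = +1.
v=∞: 4640503 > 0 and -22591 < 0  ⇒  (a,b)_∞ = +1.
v=19: a=19^5·(≡6), b=19^3·(≡13) mod 19; (6|19)=+1, (13|19)=-1; (−1)^{5·3·9}·(+1)^3·(-1)^5 = +1.
v=41: a=41^5·(≡18), b=41^3·(≡33) mod 41; (18|41)=+1, (33|41)=+1; (−1)^{5·3·20}·(+1)^3·(+1)^5 = +1.
v=17: a=17^4·(≡2), b=17^2·(≡9) mod 17; (2|17)=+1, (9|17)=+1; (−1)^{4·2·8}·(+1)^2·(+1)^4 = +1.
v=23: a=23^3·(≡15), b=23^2·(≡3) mod 23; (15|23)=-1, (3|23)=+1; (−1)^{3·2·11}·(-1)^2·(+1)^3 = +1.
v=37: a=37^3·(≡11), b=37^2·(≡34) mod 37; (11|37)=+1, (34|37)=+1; (−1)^{3·2·18}·(+1)^2·(+1)^3 = +1.
v=5: a=5^6·(≡2), b=5^4·(≡1) mod 5; (2|5)=-1, (1|5)=+1; (−1)^{6·4·2}·(-1)^4·(+1)^6 = +1.
v=7: a=7^-7·(≡1), b=7^-4·(≡6) mod 7; (1|7)=+1, (6|7)=-1; (−1)^{-7·-4·3}·(+1)^-4·(-1)^-7 = -1.
Ram(4640503, -22591) = {7, 29}; no ℚ_7-point on the conic.

[7, 29]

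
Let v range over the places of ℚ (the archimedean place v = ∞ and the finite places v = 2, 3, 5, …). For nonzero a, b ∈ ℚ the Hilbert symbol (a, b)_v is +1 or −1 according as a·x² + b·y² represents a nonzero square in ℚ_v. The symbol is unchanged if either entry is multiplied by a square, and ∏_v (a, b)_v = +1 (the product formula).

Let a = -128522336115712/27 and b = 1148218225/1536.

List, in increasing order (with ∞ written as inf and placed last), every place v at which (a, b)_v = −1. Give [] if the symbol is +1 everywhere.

Mod squares: a ≡ -21, b ≡ 114774. Check v ∈ {∞, 2, 3, 5, 7, 11, 37, 47}.
v=37: a=37^2·(≡25), b=37^1·(≡15) mod 37; (25|37)=+1, (15|37)=-1; (−1)^{2·1·18}·(+1)^1·(-1)^2 = +1.
v=∞: -21 < 0 and 114774 > 0  ⇒  (a,b)_∞ = +1.
v=5: a=5^0·(≡4), b=5^2·(≡4) mod 5; (4|5)=+1, (4|5)=+1; (−1)^{0·2·2}·(+1)^2·(+1)^0 = +1.
v=47: a=47^2·(≡41), b=47^1·(≡44) mod 47; (41|47)=-1, (44|47)=-1; (−1)^{2·1·23}·(-1)^1·(-1)^2 = -1.
v=11: a=11^2·(≡4), b=11^1·(≡6) mod 11; (4|11)=+1, (6|11)=-1; (−1)^{2·1·5}·(+1)^1·(-1)^2 = +1.
v=7: a=7^3·(≡1), b=7^4·(≡2) mod 7; (1|7)=+1, (2|7)=+1; (−1)^{3·4·3}·(+1)^4·(+1)^3 = +1.
v=2: v_2(a)=10, v_2(b)=-9; units ≡ 3, 3 (mod 8); ε·ε+αω+βω = 1·1+10·1+-9·1 ≡ 0  ⇒  (a,b)_2 = +1.
v=3: a=3^-3·(≡2), b=3^-1·(≡2) mod 3; (2|3)=-1, (2|3)=-1; (−1)^{-3·-1·1}·(-1)^-1·(-1)^-3 = -1.
|Ram(-21, 114774)| = 2, even; anisotropic at {3, 47}.

[3, 47]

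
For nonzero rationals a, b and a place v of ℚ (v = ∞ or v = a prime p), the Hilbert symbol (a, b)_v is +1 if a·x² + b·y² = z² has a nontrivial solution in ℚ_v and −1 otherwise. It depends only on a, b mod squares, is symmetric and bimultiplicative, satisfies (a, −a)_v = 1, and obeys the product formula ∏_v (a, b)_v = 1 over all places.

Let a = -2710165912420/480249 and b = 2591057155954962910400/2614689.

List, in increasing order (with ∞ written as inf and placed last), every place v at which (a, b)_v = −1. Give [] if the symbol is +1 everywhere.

[2, 17, 19, 29]

(a, b) ≡ (-1522945, 11339) mod (ℚ^×)²; places V = {2, 3, 5, 7, 11, 17, 19, 23, 29, 41, ∞}.
(a,b)_∞: sgn(-1522945)=−, sgn(11339)=+, so +1.
(a,b)_41: α=1, u≡20; β=2, v≡40 (mod 41); (20|41)=+1, (40|41)=+1; sign (−1)^0·+1^2·+1^1 = +1.
(a,b)_2: α=2, β=6; u≡7, v≡3 (mod 8); ε(u)ε(v)=1·1, αω(v)=2·1, βω(u)=6·0; sum ≡ 1  ⇒  -1.
(a,b)_29: α=2, u≡14; β=3, v≡18 (mod 29); (14|29)=-1, (18|29)=-1; sign (−1)^0·-1^3·-1^2 = -1.
(a,b)_11: α=-2, u≡5; β=-2, v≡4 (mod 11); (5|11)=+1, (4|11)=+1; sign (−1)^0·+1^-2·+1^-2 = +1.
(a,b)_5: α=1, u≡4; β=2, v≡4 (mod 5); (4|5)=+1, (4|5)=+1; sign (−1)^0·+1^2·+1^1 = +1.
(a,b)_19: α=1, u≡4; β=2, v≡14 (mod 19); (4|19)=+1, (14|19)=-1; sign (−1)^0·+1^2·-1^1 = -1.
(a,b)_7: α=-2, u≡6; β=-4, v≡6 (mod 7); (6|7)=-1, (6|7)=-1; sign (−1)^0·-1^-4·-1^-2 = +1.
(a,b)_23: α=3, u≡9; β=5, v≡10 (mod 23); (9|23)=+1, (10|23)=-1; sign (−1)^1·+1^5·-1^3 = +1.
(a,b)_3: α=-4, u≡2; β=-2, v≡2 (mod 3); (2|3)=-1, (2|3)=-1; sign (−1)^0·-1^-2·-1^-4 = +1.
(a,b)_17: α=1, u≡3; β=1, v≡15 (mod 17); (3|17)=-1, (15|17)=+1; sign (−1)^0·-1^1·+1^1 = -1.
(-1522945, 11339 / ℚ) ramifies at {2, 17, 19, 29}: a division algebra.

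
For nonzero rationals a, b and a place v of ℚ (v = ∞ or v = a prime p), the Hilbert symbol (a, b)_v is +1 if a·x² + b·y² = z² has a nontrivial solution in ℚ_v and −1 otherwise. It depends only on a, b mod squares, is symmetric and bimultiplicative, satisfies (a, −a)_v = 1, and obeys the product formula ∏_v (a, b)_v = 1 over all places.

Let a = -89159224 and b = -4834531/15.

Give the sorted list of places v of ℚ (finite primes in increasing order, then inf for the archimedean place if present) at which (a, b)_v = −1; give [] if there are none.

(a, b) ≡ (-454894, -137085) mod (ℚ^×)²; places V = {2, 3, 5, 7, 11, 13, 19, 23, 29, 31, 37, ∞}.
(a,b)_3: α=0, u≡2; β=-1, v≡1 (mod 3); (2|3)=-1, (1|3)=+1; sign (−1)^0·-1^-1·+1^0 = -1.
(a,b)_37: α=0, u≡9; β=1, v≡31 (mod 37); (9|37)=+1, (31|37)=-1; sign (−1)^0·+1^1·-1^0 = +1.
(a,b)_2: α=3, β=0; u≡1, v≡3 (mod 8); ε(u)ε(v)=0·1, αω(v)=3·1, βω(u)=0·0; sum ≡ 1  ⇒  -1.
(a,b)_29: α=1, u≡8; β=0, v≡2 (mod 29); (8|29)=-1, (2|29)=-1; sign (−1)^0·-1^0·-1^1 = -1.
(a,b)_7: α=2, u≡4; β=0, v≡5 (mod 7); (4|7)=+1, (5|7)=-1; sign (−1)^0·+1^0·-1^2 = +1.
(a,b)_5: α=0, u≡1; β=-1, v≡3 (mod 5); (1|5)=+1, (3|5)=-1; sign (−1)^0·+1^-1·-1^0 = +1.
(a,b)_13: α=0, u≡2; β=1, v≡2 (mod 13); (2|13)=-1, (2|13)=-1; sign (−1)^0·-1^1·-1^0 = -1.
(a,b)_19: α=0, u≡5; β=1, v≡5 (mod 19); (5|19)=+1, (5|19)=+1; sign (−1)^0·+1^1·+1^0 = +1.
(a,b)_31: α=1, u≡14; β=0, v≡7 (mod 31); (14|31)=+1, (7|31)=+1; sign (−1)^0·+1^0·+1^1 = +1.
(a,b)_11: α=1, u≡10; β=0, v≡6 (mod 11); (10|11)=-1, (6|11)=-1; sign (−1)^0·-1^0·-1^1 = -1.
(a,b)_∞: sgn(-454894)=−, sgn(-137085)=−, so -1.
(a,b)_23: α=1, u≡1; β=2, v≡1 (mod 23); (1|23)=+1, (1|23)=+1; sign (−1)^0·+1^2·+1^1 = +1.
|Ram(-454894, -137085)| = 6, even; anisotropic at {2, 3, 11, 13, 29, ∞}.

[2, 3, 11, 13, 29, inf]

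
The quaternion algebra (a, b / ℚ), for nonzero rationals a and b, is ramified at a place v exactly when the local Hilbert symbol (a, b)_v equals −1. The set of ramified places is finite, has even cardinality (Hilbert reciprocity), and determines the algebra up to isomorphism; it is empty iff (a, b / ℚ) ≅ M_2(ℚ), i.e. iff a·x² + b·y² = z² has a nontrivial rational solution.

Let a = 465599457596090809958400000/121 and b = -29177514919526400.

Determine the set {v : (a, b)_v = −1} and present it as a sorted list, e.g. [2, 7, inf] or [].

(a, b) ≡ (310, -4669) mod (ℚ^×)²; places V = {2, 3, 5, 7, 11, 23, 29, 31, ∞}.
(a,b)_31: α=3, u≡4; β=2, v≡11 (mod 31); (4|31)=+1, (11|31)=-1; sign (−1)^0·+1^2·-1^3 = -1.
(a,b)_23: α=2, u≡14; β=1, v≡12 (mod 23); (14|23)=-1, (12|23)=+1; sign (−1)^0·-1^1·+1^2 = -1.
(a,b)_2: α=17, β=16; u≡3, v≡3 (mod 8); ε(u)ε(v)=1·1, αω(v)=17·1, βω(u)=16·1; sum ≡ 0  ⇒  +1.
(a,b)_5: α=5, u≡3; β=2, v≡4 (mod 5); (3|5)=-1, (4|5)=+1; sign (−1)^0·-1^2·+1^5 = +1.
(a,b)_29: α=2, u≡22; β=1, v≡7 (mod 29); (22|29)=+1, (7|29)=+1; sign (−1)^0·+1^1·+1^2 = +1.
(a,b)_11: α=-2, u≡6; β=0, v≡2 (mod 11); (6|11)=-1, (2|11)=-1; sign (−1)^0·-1^0·-1^-2 = +1.
(a,b)_3: α=6, u≡1; β=4, v≡2 (mod 3); (1|3)=+1, (2|3)=-1; sign (−1)^0·+1^4·-1^6 = +1.
(a,b)_7: α=6, u≡4; β=3, v≡5 (mod 7); (4|7)=+1, (5|7)=-1; sign (−1)^0·+1^3·-1^6 = +1.
(a,b)_∞: sgn(310)=+, sgn(-4669)=−, so +1.
(310, -4669 / ℚ) ramifies at {23, 31}: a division algebra.

[23, 31]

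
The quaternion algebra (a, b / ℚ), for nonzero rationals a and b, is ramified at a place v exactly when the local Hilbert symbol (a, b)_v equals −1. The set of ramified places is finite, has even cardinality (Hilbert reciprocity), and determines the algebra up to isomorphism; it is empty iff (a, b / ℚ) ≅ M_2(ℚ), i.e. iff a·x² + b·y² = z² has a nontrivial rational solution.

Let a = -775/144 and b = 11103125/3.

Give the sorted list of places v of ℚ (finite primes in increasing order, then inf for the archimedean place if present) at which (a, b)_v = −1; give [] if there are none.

[3, 11, 17, 31]

(a, b) ≡ (-31, 53295) mod (ℚ^×)²; places V = {2, 3, 5, 11, 17, 19, 31, ∞}.
(a,b)_∞: sgn(-31)=−, sgn(53295)=+, so +1.
(a,b)_3: α=-2, u≡2; β=-1, v≡2 (mod 3); (2|3)=-1, (2|3)=-1; sign (−1)^0·-1^-1·-1^-2 = -1.
(a,b)_31: α=1, u≡22; β=0, v≡24 (mod 31); (22|31)=-1, (24|31)=-1; sign (−1)^0·-1^0·-1^1 = -1.
(a,b)_11: α=0, u≡6; β=1, v≡5 (mod 11); (6|11)=-1, (5|11)=+1; sign (−1)^0·-1^1·+1^0 = -1.
(a,b)_5: α=2, u≡1; β=5, v≡1 (mod 5); (1|5)=+1, (1|5)=+1; sign (−1)^0·+1^5·+1^2 = +1.
(a,b)_17: α=0, u≡3; β=1, v≡12 (mod 17); (3|17)=-1, (12|17)=-1; sign (−1)^0·-1^1·-1^0 = -1.
(a,b)_19: α=0, u≡9; β=1, v≡10 (mod 19); (9|19)=+1, (10|19)=-1; sign (−1)^0·+1^1·-1^0 = +1.
(a,b)_2: α=-4, β=0; u≡1, v≡7 (mod 8); ε(u)ε(v)=0·1, αω(v)=-4·0, βω(u)=0·0; sum ≡ 0  ⇒  +1.
|Ram(-31, 53295)| = 4, even; anisotropic at {3, 11, 17, 31}.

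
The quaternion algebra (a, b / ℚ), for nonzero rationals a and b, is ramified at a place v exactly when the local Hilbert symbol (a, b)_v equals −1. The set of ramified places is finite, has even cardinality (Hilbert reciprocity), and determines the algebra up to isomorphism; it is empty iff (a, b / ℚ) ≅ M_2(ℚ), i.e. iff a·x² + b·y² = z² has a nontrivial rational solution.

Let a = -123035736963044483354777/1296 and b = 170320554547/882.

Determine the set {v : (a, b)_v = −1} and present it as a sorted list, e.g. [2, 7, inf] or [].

Mod squares: a ≡ -473, b ≡ 354465254. Check v ∈ {∞, 2, 3, 7, 11, 13, 19, 31, 37, 41, 43}.
v=∞: -473 < 0 and 354465254 > 0  ⇒  (a,b)_∞ = +1.
v=11: a=11^3·(≡3), b=11^1·(≡10) mod 11; (3|11)=+1, (10|11)=-1; (−1)^{3·1·5}·(+1)^1·(-1)^3 = +1.
v=2: v_2(a)=-4, v_2(b)=-1; units ≡ 7, 3 (mod 8); ε·ε+αω+βω = 1·1+-4·1+-1·0 ≡ 1  ⇒  (a,b)_2 = -1.
v=19: a=19^2·(≡13), b=19^1·(≡17) mod 19; (13|19)=-1, (17|19)=+1; (−1)^{2·1·9}·(-1)^1·(+1)^2 = -1.
v=7: a=7^2·(≡5), b=7^-2·(≡6) mod 7; (5|7)=-1, (6|7)=-1; (−1)^{2·-2·3}·(-1)^-2·(-1)^2 = +1.
v=31: a=31^0·(≡22), b=31^2·(≡10) mod 31; (22|31)=-1, (10|31)=+1; (−1)^{0·2·15}·(-1)^2·(+1)^0 = +1.
v=41: a=41^2·(≡12), b=41^1·(≡30) mod 41; (12|41)=-1, (30|41)=-1; (−1)^{2·1·20}·(-1)^1·(-1)^2 = -1.
v=43: a=43^3·(≡32), b=43^1·(≡42) mod 43; (32|43)=-1, (42|43)=-1; (−1)^{3·1·21}·(-1)^1·(-1)^3 = -1.
v=3: a=3^-4·(≡1), b=3^-2·(≡2) mod 3; (1|3)=+1, (2|3)=-1; (−1)^{-4·-2·1}·(+1)^-2·(-1)^-4 = +1.
v=37: a=37^2·(≡13), b=37^1·(≡27) mod 37; (13|37)=-1, (27|37)=+1; (−1)^{2·1·18}·(-1)^1·(+1)^2 = -1.
v=13: a=13^4·(≡2), b=13^1·(≡5) mod 13; (2|13)=-1, (5|13)=-1; (−1)^{4·1·6}·(-1)^1·(-1)^4 = -1.
(-473, 354465254 / ℚ) ramifies at {2, 13, 19, 37, 41, 43}: a division algebra.

[2, 13, 19, 37, 41, 43]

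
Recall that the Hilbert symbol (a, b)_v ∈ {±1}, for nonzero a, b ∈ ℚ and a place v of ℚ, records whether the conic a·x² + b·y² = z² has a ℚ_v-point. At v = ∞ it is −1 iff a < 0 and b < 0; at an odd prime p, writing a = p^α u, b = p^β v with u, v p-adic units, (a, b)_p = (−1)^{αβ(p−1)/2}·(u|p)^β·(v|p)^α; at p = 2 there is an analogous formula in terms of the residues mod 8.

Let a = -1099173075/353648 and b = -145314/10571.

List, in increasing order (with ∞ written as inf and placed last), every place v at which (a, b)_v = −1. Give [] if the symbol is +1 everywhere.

[2, 7, 11, inf]

(a, b) ≡ (-69069, -19734) mod (ℚ^×)²; places V = {2, 3, 5, 7, 11, 13, 23, 31, ∞}.
(a,b)_31: α=-2, u≡23; β=-2, v≡21 (mod 31); (23|31)=-1, (21|31)=-1; sign (−1)^0·-1^-2·-1^-2 = +1.
(a,b)_13: α=1, u≡12; β=1, v≡1 (mod 13); (12|13)=+1, (1|13)=+1; sign (−1)^0·+1^1·+1^1 = +1.
(a,b)_∞: sgn(-69069)=−, sgn(-19734)=−, so -1.
(a,b)_7: α=1, u≡3; β=0, v≡6 (mod 7); (3|7)=-1, (6|7)=-1; sign (−1)^0·-1^0·-1^1 = -1.
(a,b)_2: α=-4, β=1; u≡3, v≡5 (mod 8); ε(u)ε(v)=1·0, αω(v)=-4·1, βω(u)=1·1; sum ≡ 1  ⇒  -1.
(a,b)_3: α=1, u≡2; β=5, v≡1 (mod 3); (2|3)=-1, (1|3)=+1; sign (−1)^1·-1^5·+1^1 = +1.
(a,b)_11: α=5, u≡8; β=-1, v≡10 (mod 11); (8|11)=-1, (10|11)=-1; sign (−1)^1·-1^-1·-1^5 = -1.
(a,b)_23: α=-1, u≡14; β=1, v≡12 (mod 23); (14|23)=-1, (12|23)=+1; sign (−1)^1·-1^1·+1^-1 = +1.
(a,b)_5: α=2, u≡4; β=0, v≡1 (mod 5); (4|5)=+1, (1|5)=+1; sign (−1)^0·+1^0·+1^2 = +1.
(-69069, -19734 / ℚ) ramifies at {2, 7, 11, ∞}: a division algebra.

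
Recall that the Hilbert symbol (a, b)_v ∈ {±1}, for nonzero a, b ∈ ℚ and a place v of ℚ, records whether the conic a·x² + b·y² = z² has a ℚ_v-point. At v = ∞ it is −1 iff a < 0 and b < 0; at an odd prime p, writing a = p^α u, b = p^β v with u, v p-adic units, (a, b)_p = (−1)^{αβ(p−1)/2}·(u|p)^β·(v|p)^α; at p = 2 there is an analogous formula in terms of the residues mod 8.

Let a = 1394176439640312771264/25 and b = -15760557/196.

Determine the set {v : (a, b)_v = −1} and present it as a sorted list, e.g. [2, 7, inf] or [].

[2, 3, 19, 31, 41, 47]

Mod squares: a ≡ 87699, b ≡ -1751173. Check v ∈ {∞, 2, 3, 5, 7, 19, 23, 31, 37, 41, 47, 53}.
v=31: a=31^1·(≡10), b=31^0·(≡6) mod 31; (10|31)=+1, (6|31)=-1; (−1)^{1·0·15}·(+1)^0·(-1)^1 = -1.
v=2: v_2(a)=6, v_2(b)=-2; units ≡ 3, 3 (mod 8); ε·ε+αω+βω = 1·1+6·1+-2·1 ≡ 1  ⇒  (a,b)_2 = -1.
v=∞: 87699 > 0 and -1751173 < 0  ⇒  (a,b)_∞ = +1.
v=53: a=53^2·(≡13), b=53^1·(≡19) mod 53; (13|53)=+1, (19|53)=-1; (−1)^{2·1·26}·(+1)^1·(-1)^2 = +1.
v=19: a=19^2·(≡10), b=19^1·(≡3) mod 19; (10|19)=-1, (3|19)=-1; (−1)^{2·1·9}·(-1)^1·(-1)^2 = -1.
v=47: a=47^2·(≡10), b=47^1·(≡37) mod 47; (10|47)=-1, (37|47)=+1; (−1)^{2·1·23}·(-1)^1·(+1)^2 = -1.
v=23: a=23^1·(≡12), b=23^0·(≡18) mod 23; (12|23)=+1, (18|23)=+1; (−1)^{1·0·11}·(+1)^0·(+1)^1 = +1.
v=41: a=41^1·(≡22), b=41^0·(≡22) mod 41; (22|41)=-1, (22|41)=-1; (−1)^{1·0·20}·(-1)^0·(-1)^1 = -1.
v=5: a=5^-2·(≡4), b=5^0·(≡3) mod 5; (4|5)=+1, (3|5)=-1; (−1)^{-2·0·2}·(+1)^0·(-1)^-2 = +1.
v=3: a=3^5·(≡1), b=3^2·(≡2) mod 3; (1|3)=+1, (2|3)=-1; (−1)^{5·2·1}·(+1)^2·(-1)^5 = -1.
v=7: a=7^0·(≡6), b=7^-2·(≡5) mod 7; (6|7)=-1, (5|7)=-1; (−1)^{0·-2·3}·(-1)^-2·(-1)^0 = +1.
v=37: a=37^2·(≡3), b=37^1·(≡22) mod 37; (3|37)=+1, (22|37)=-1; (−1)^{2·1·18}·(+1)^1·(-1)^2 = +1.
(87699, -1751173 / ℚ) ramifies at {2, 3, 19, 31, 41, 47}: a division algebra.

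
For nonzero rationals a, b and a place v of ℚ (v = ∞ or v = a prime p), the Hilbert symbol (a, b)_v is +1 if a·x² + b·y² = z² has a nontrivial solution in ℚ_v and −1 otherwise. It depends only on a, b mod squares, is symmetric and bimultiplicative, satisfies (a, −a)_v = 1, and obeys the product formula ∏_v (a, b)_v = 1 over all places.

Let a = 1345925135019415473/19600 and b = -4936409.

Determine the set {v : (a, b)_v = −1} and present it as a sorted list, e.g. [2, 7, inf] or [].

(a, b) ≡ (17, -17081) mod (ℚ^×)²; places V = {2, 3, 5, 7, 17, 19, 29, 31, ∞}.
(a,b)_31: α=2, u≡21; β=1, v≡8 (mod 31); (21|31)=-1, (8|31)=+1; sign (−1)^0·-1^1·+1^2 = -1.
(a,b)_2: α=-4, β=0; u≡1, v≡7 (mod 8); ε(u)ε(v)=0·1, αω(v)=-4·0, βω(u)=0·0; sum ≡ 0  ⇒  +1.
(a,b)_∞: sgn(17)=+, sgn(-17081)=−, so +1.
(a,b)_7: α=-2, u≡5; β=0, v≡5 (mod 7); (5|7)=-1, (5|7)=-1; sign (−1)^0·-1^0·-1^-2 = +1.
(a,b)_19: α=4, u≡4; β=1, v≡14 (mod 19); (4|19)=+1, (14|19)=-1; sign (−1)^0·+1^1·-1^4 = +1.
(a,b)_29: α=2, u≡11; β=1, v≡9 (mod 29); (11|29)=-1, (9|29)=+1; sign (−1)^0·-1^1·+1^2 = -1.
(a,b)_3: α=2, u≡2; β=0, v≡1 (mod 3); (2|3)=-1, (1|3)=+1; sign (−1)^0·-1^0·+1^2 = +1.
(a,b)_17: α=5, u≡2; β=2, v≡4 (mod 17); (2|17)=+1, (4|17)=+1; sign (−1)^0·+1^2·+1^5 = +1.
(a,b)_5: α=-2, u≡2; β=0, v≡1 (mod 5); (2|5)=-1, (1|5)=+1; sign (−1)^0·-1^0·+1^-2 = +1.
Ram(17, -17081) = {29, 31}; no ℚ_29-point on the conic.

[29, 31]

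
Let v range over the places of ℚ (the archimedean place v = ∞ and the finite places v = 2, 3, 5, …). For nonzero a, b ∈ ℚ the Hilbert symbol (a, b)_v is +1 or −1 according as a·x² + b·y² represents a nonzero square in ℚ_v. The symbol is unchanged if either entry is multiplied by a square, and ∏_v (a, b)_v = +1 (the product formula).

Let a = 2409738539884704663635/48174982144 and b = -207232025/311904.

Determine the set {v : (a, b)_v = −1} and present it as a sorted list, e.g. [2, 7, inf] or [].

[2, 3, 7, 11]

Mod squares: a ≡ 35, b ≡ -6006. Check v ∈ {∞, 2, 3, 5, 7, 11, 13, 19}.
v=∞: 35 > 0 and -6006 < 0  ⇒  (a,b)_∞ = +1.
v=13: a=13^8·(≡1), b=13^3·(≡2) mod 13; (1|13)=+1, (2|13)=-1; (−1)^{8·3·6}·(+1)^3·(-1)^8 = +1.
v=7: a=7^9·(≡3), b=7^3·(≡6) mod 7; (3|7)=-1, (6|7)=-1; (−1)^{9·3·3}·(-1)^3·(-1)^9 = -1.
v=11: a=11^4·(≡7), b=11^1·(≡4) mod 11; (7|11)=-1, (4|11)=+1; (−1)^{4·1·5}·(-1)^1·(+1)^4 = -1.
v=5: a=5^1·(≡3), b=5^2·(≡1) mod 5; (3|5)=-1, (1|5)=+1; (−1)^{1·2·2}·(-1)^2·(+1)^1 = +1.
v=3: a=3^0·(≡2), b=3^-3·(≡2) mod 3; (2|3)=-1, (2|3)=-1; (−1)^{0·-3·1}·(-1)^-3·(-1)^0 = -1.
v=2: v_2(a)=-10, v_2(b)=-5; units ≡ 3, 5 (mod 8); ε·ε+αω+βω = 1·0+-10·1+-5·1 ≡ 1  ⇒  (a,b)_2 = -1.
v=19: a=19^-6·(≡16), b=19^-2·(≡7) mod 19; (16|19)=+1, (7|19)=+1; (−1)^{-6·-2·9}·(+1)^-2·(+1)^-6 = +1.
|Ram(35, -6006)| = 4, even; anisotropic at {2, 3, 7, 11}.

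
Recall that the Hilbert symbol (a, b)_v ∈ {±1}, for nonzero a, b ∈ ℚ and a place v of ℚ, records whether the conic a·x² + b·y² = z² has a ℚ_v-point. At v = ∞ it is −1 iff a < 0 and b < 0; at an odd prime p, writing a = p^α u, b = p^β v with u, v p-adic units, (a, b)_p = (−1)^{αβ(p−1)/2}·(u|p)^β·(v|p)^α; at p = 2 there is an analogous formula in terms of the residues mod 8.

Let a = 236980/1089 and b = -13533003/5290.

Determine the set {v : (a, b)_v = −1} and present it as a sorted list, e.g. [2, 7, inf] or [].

Mod squares: a ≡ 205, b ≡ -430. Check v ∈ {∞, 2, 3, 5, 11, 17, 23, 41, 43}.
v=5: a=5^1·(≡4), b=5^-1·(≡4) mod 5; (4|5)=+1, (4|5)=+1; (−1)^{1·-1·2}·(+1)^-1·(+1)^1 = +1.
v=2: v_2(a)=2, v_2(b)=-1; units ≡ 5, 1 (mod 8); ε·ε+αω+βω = 0·0+2·0+-1·1 ≡ 1  ⇒  (a,b)_2 = -1.
v=3: a=3^-2·(≡1), b=3^2·(≡2) mod 3; (1|3)=+1, (2|3)=-1; (−1)^{-2·2·1}·(+1)^2·(-1)^-2 = +1.
v=41: a=41^1·(≡16), b=41^0·(≡31) mod 41; (16|41)=+1, (31|41)=+1; (−1)^{1·0·20}·(+1)^0·(+1)^1 = +1.
v=43: a=43^0·(≡22), b=43^1·(≡39) mod 43; (22|43)=-1, (39|43)=-1; (−1)^{0·1·21}·(-1)^1·(-1)^0 = -1.
v=17: a=17^2·(≡4), b=17^2·(≡14) mod 17; (4|17)=+1, (14|17)=-1; (−1)^{2·2·8}·(+1)^2·(-1)^2 = +1.
v=11: a=11^-2·(≡2), b=11^2·(≡6) mod 11; (2|11)=-1, (6|11)=-1; (−1)^{-2·2·5}·(-1)^2·(-1)^-2 = +1.
v=∞: 205 > 0 and -430 < 0  ⇒  (a,b)_∞ = +1.
v=23: a=23^0·(≡10), b=23^-2·(≡22) mod 23; (10|23)=-1, (22|23)=-1; (−1)^{0·-2·11}·(-1)^-2·(-1)^0 = +1.
(205, -430 / ℚ) ramifies at {2, 43}: a division algebra.

[2, 43]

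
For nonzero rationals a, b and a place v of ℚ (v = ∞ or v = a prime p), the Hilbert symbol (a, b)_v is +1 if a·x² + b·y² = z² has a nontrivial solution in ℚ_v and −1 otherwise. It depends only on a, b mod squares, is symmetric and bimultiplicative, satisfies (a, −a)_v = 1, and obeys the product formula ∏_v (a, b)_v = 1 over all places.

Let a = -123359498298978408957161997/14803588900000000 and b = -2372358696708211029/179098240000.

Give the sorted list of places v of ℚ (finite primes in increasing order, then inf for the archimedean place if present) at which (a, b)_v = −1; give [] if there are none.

(a, b) ≡ (-13, -22661) mod (ℚ^×)²; places V = {2, 3, 5, 7, 13, 17, 23, 31, 43, ∞}.
(a,b)_3: α=6, u≡2; β=4, v≡1 (mod 3); (2|3)=-1, (1|3)=+1; sign (−1)^0·-1^4·+1^6 = +1.
(a,b)_23: α=-6, u≡20; β=-4, v≡22 (mod 23); (20|23)=-1, (22|23)=-1; sign (−1)^0·-1^-4·-1^-6 = +1.
(a,b)_7: α=0, u≡2; β=2, v≡3 (mod 7); (2|7)=+1, (3|7)=-1; sign (−1)^0·+1^2·-1^0 = +1.
(a,b)_2: α=-8, β=-10; u≡3, v≡3 (mod 8); ε(u)ε(v)=1·1, αω(v)=-8·1, βω(u)=-10·1; sum ≡ 1  ⇒  -1.
(a,b)_13: α=5, u≡12; β=4, v≡11 (mod 13); (12|13)=+1, (11|13)=-1; sign (−1)^0·+1^4·-1^5 = -1.
(a,b)_31: α=8, u≡19; β=5, v≡22 (mod 31); (19|31)=+1, (22|31)=-1; sign (−1)^0·+1^5·-1^8 = +1.
(a,b)_∞: sgn(-13)=−, sgn(-22661)=−, so -1.
(a,b)_5: α=-8, u≡2; β=-4, v≡4 (mod 5); (2|5)=-1, (4|5)=+1; sign (−1)^0·-1^-4·+1^-8 = +1.
(a,b)_43: α=2, u≡34; β=1, v≡8 (mod 43); (34|43)=-1, (8|43)=-1; sign (−1)^0·-1^1·-1^2 = -1.
(a,b)_17: α=2, u≡4; β=1, v≡5 (mod 17); (4|17)=+1, (5|17)=-1; sign (−1)^0·+1^1·-1^2 = +1.
Ram(-13, -22661) = {2, 13, 43, ∞}; no ℚ_2-point on the conic.

[2, 13, 43, inf]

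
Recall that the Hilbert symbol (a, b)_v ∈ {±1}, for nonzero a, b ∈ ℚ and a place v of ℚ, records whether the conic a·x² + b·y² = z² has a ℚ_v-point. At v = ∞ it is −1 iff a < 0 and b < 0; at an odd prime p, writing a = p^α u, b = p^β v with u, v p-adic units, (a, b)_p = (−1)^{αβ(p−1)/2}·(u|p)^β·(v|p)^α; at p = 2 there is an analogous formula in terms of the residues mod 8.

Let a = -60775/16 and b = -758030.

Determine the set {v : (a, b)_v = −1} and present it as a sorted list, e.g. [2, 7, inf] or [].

[7, 11, 17, inf]

(a, b) ≡ (-2431, -15470) mod (ℚ^×)²; places V = {2, 5, 7, 11, 13, 17, ∞}.
(a,b)_13: α=1, u≡6; β=1, v≡8 (mod 13); (6|13)=-1, (8|13)=-1; sign (−1)^0·-1^1·-1^1 = +1.
(a,b)_11: α=1, u≡6; β=0, v≡2 (mod 11); (6|11)=-1, (2|11)=-1; sign (−1)^0·-1^0·-1^1 = -1.
(a,b)_5: α=2, u≡4; β=1, v≡4 (mod 5); (4|5)=+1, (4|5)=+1; sign (−1)^0·+1^1·+1^2 = +1.
(a,b)_∞: sgn(-2431)=−, sgn(-15470)=−, so -1.
(a,b)_17: α=1, u≡5; β=1, v≡1 (mod 17); (5|17)=-1, (1|17)=+1; sign (−1)^0·-1^1·+1^1 = -1.
(a,b)_7: α=0, u≡3; β=3, v≡2 (mod 7); (3|7)=-1, (2|7)=+1; sign (−1)^0·-1^3·+1^0 = -1.
(a,b)_2: α=-4, β=1; u≡1, v≡1 (mod 8); ε(u)ε(v)=0·0, αω(v)=-4·0, βω(u)=1·0; sum ≡ 0  ⇒  +1.
Ram(-2431, -15470) = {7, 11, 17, ∞}; no ℚ_7-point on the conic.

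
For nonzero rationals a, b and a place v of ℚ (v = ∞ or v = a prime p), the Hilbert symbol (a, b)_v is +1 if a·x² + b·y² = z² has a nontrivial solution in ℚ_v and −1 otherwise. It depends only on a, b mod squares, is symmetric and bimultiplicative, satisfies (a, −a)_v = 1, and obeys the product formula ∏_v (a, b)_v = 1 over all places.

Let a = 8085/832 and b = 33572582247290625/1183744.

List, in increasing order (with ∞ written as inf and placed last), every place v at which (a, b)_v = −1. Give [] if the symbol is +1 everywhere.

Mod squares: a ≡ 2145, b ≡ 385. Check v ∈ {∞, 2, 3, 5, 7, 11, 13, 17}.
v=2: v_2(a)=-6, v_2(b)=-12; units ≡ 1, 1 (mod 8); ε·ε+αω+βω = 0·0+-6·0+-12·0 ≡ 0  ⇒  (a,b)_2 = +1.
v=5: a=5^1·(≡1), b=5^5·(≡2) mod 5; (1|5)=+1, (2|5)=-1; (−1)^{1·5·2}·(+1)^5·(-1)^1 = -1.
v=17: a=17^0·(≡7), b=17^-2·(≡5) mod 17; (7|17)=-1, (5|17)=-1; (−1)^{0·-2·8}·(-1)^-2·(-1)^0 = +1.
v=∞: 2145 > 0 and 385 > 0  ⇒  (a,b)_∞ = +1.
v=3: a=3^1·(≡1), b=3^4·(≡1) mod 3; (1|3)=+1, (1|3)=+1; (−1)^{1·4·1}·(+1)^4·(+1)^1 = +1.
v=7: a=7^2·(≡3), b=7^7·(≡5) mod 7; (3|7)=-1, (5|7)=-1; (−1)^{2·7·3}·(-1)^7·(-1)^2 = -1.
v=11: a=11^1·(≡6), b=11^5·(≡2) mod 11; (6|11)=-1, (2|11)=-1; (−1)^{1·5·5}·(-1)^5·(-1)^1 = -1.
v=13: a=13^-1·(≡1), b=13^0·(≡2) mod 13; (1|13)=+1, (2|13)=-1; (−1)^{-1·0·6}·(+1)^0·(-1)^-1 = -1.
(2145, 385 / ℚ) ramifies at {5, 7, 11, 13}: a division algebra.

[5, 7, 11, 13]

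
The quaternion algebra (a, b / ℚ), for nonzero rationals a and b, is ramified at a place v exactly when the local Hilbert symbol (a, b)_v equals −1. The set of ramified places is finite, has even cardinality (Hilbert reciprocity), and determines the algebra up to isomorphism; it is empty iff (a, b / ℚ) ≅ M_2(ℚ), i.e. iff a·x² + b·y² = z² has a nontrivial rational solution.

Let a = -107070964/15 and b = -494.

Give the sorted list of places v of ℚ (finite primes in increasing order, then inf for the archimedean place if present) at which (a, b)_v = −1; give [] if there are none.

[2, 7, 13, inf]

Mod squares: a ≡ -19635, b ≡ -494. Check v ∈ {∞, 2, 3, 5, 7, 11, 13, 17, 19}.
v=2: v_2(a)=2, v_2(b)=1; units ≡ 5, 1 (mod 8); ε·ε+αω+βω = 0·0+2·0+1·1 ≡ 1  ⇒  (a,b)_2 = -1.
v=13: a=13^2·(≡6), b=13^1·(≡1) mod 13; (6|13)=-1, (1|13)=+1; (−1)^{2·1·6}·(-1)^1·(+1)^2 = -1.
v=17: a=17^1·(≡15), b=17^0·(≡16) mod 17; (15|17)=+1, (16|17)=+1; (−1)^{1·0·8}·(+1)^0·(+1)^1 = +1.
v=3: a=3^-1·(≡1), b=3^0·(≡1) mod 3; (1|3)=+1, (1|3)=+1; (−1)^{-1·0·1}·(+1)^0·(+1)^-1 = +1.
v=∞: -19635 < 0 and -494 < 0  ⇒  (a,b)_∞ = -1.
v=11: a=11^3·(≡8), b=11^0·(≡1) mod 11; (8|11)=-1, (1|11)=+1; (−1)^{3·0·5}·(-1)^0·(+1)^3 = +1.
v=7: a=7^1·(≡2), b=7^0·(≡3) mod 7; (2|7)=+1, (3|7)=-1; (−1)^{1·0·3}·(+1)^0·(-1)^1 = -1.
v=5: a=5^-1·(≡2), b=5^0·(≡1) mod 5; (2|5)=-1, (1|5)=+1; (−1)^{-1·0·2}·(-1)^0·(+1)^-1 = +1.
v=19: a=19^0·(≡9), b=19^1·(≡12) mod 19; (9|19)=+1, (12|19)=-1; (−1)^{0·1·9}·(+1)^1·(-1)^0 = +1.
(-19635, -494 / ℚ) ramifies at {2, 7, 13, ∞}: a division algebra.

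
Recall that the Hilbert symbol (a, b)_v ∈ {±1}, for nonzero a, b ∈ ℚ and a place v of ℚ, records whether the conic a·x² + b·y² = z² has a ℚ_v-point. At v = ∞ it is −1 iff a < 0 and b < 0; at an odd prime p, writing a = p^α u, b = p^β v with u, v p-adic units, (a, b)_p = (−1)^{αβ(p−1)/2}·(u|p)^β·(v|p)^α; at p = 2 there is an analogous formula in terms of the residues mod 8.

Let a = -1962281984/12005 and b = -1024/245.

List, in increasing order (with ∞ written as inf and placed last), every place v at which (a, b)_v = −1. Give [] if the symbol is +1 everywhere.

[17, inf]

Mod squares: a ≡ -56695, b ≡ -5. Check v ∈ {∞, 2, 5, 7, 13, 17, 23, 29}.
v=∞: -56695 < 0 and -5 < 0  ⇒  (a,b)_∞ = -1.
v=5: a=5^-1·(≡1), b=5^-1·(≡4) mod 5; (1|5)=+1, (4|5)=+1; (−1)^{-1·-1·2}·(+1)^-1·(+1)^-1 = +1.
v=17: a=17^1·(≡11), b=17^0·(≡14) mod 17; (11|17)=-1, (14|17)=-1; (−1)^{1·0·8}·(-1)^0·(-1)^1 = -1.
v=29: a=29^1·(≡8), b=29^0·(≡6) mod 29; (8|29)=-1, (6|29)=+1; (−1)^{1·0·14}·(-1)^0·(+1)^1 = +1.
v=2: v_2(a)=10, v_2(b)=10; units ≡ 1, 3 (mod 8); ε·ε+αω+βω = 0·1+10·1+10·0 ≡ 0  ⇒  (a,b)_2 = +1.
v=7: a=7^-4·(≡6), b=7^-2·(≡1) mod 7; (6|7)=-1, (1|7)=+1; (−1)^{-4·-2·3}·(-1)^-2·(+1)^-4 = +1.
v=23: a=23^1·(≡17), b=23^0·(≡13) mod 23; (17|23)=-1, (13|23)=+1; (−1)^{1·0·11}·(-1)^0·(+1)^1 = +1.
v=13: a=13^2·(≡8), b=13^0·(≡5) mod 13; (8|13)=-1, (5|13)=-1; (−1)^{2·0·6}·(-1)^0·(-1)^2 = +1.
|Ram(-56695, -5)| = 2, even; anisotropic at {17, ∞}.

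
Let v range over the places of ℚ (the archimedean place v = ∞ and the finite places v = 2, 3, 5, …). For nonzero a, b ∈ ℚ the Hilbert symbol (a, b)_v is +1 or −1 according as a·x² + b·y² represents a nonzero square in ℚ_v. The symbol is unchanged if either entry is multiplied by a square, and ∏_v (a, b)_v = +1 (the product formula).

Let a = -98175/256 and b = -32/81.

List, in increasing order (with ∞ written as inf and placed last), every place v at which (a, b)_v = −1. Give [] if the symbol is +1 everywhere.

(a, b) ≡ (-3927, -2) mod (ℚ^×)²; places V = {2, 3, 5, 7, 11, 17, ∞}.
(a,b)_7: α=1, u≡6; β=0, v≡6 (mod 7); (6|7)=-1, (6|7)=-1; sign (−1)^0·-1^0·-1^1 = -1.
(a,b)_∞: sgn(-3927)=−, sgn(-2)=−, so -1.
(a,b)_11: α=1, u≡6; β=0, v≡3 (mod 11); (6|11)=-1, (3|11)=+1; sign (−1)^0·-1^0·+1^1 = +1.
(a,b)_3: α=1, u≡2; β=-4, v≡1 (mod 3); (2|3)=-1, (1|3)=+1; sign (−1)^0·-1^-4·+1^1 = +1.
(a,b)_17: α=1, u≡5; β=0, v≡8 (mod 17); (5|17)=-1, (8|17)=+1; sign (−1)^0·-1^0·+1^1 = +1.
(a,b)_5: α=2, u≡3; β=0, v≡3 (mod 5); (3|5)=-1, (3|5)=-1; sign (−1)^0·-1^0·-1^2 = +1.
(a,b)_2: α=-8, β=5; u≡1, v≡7 (mod 8); ε(u)ε(v)=0·1, αω(v)=-8·0, βω(u)=5·0; sum ≡ 0  ⇒  +1.
(-3927, -2 / ℚ) ramifies at {7, ∞}: a division algebra.

[7, inf]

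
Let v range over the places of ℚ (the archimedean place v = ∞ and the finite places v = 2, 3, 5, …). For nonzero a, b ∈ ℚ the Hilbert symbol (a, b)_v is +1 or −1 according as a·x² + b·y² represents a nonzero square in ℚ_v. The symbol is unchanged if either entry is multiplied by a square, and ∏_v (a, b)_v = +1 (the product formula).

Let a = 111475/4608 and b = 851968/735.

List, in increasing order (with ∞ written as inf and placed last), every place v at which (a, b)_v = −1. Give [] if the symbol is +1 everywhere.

(a, b) ≡ (182, 195) mod (ℚ^×)²; places V = {2, 3, 5, 7, 13, ∞}.
(a,b)_∞: sgn(182)=+, sgn(195)=+, so +1.
(a,b)_2: α=-9, β=16; u≡3, v≡3 (mod 8); ε(u)ε(v)=1·1, αω(v)=-9·1, βω(u)=16·1; sum ≡ 0  ⇒  +1.
(a,b)_3: α=-2, u≡2; β=-1, v≡2 (mod 3); (2|3)=-1, (2|3)=-1; sign (−1)^0·-1^-1·-1^-2 = -1.
(a,b)_5: α=2, u≡3; β=-1, v≡4 (mod 5); (3|5)=-1, (4|5)=+1; sign (−1)^0·-1^-1·+1^2 = -1.
(a,b)_13: α=1, u≡10; β=1, v≡6 (mod 13); (10|13)=+1, (6|13)=-1; sign (−1)^0·+1^1·-1^1 = -1.
(a,b)_7: α=3, u≡5; β=-2, v≡5 (mod 7); (5|7)=-1, (5|7)=-1; sign (−1)^0·-1^-2·-1^3 = -1.
|Ram(182, 195)| = 4, even; anisotropic at {3, 5, 7, 13}.

[3, 5, 7, 13]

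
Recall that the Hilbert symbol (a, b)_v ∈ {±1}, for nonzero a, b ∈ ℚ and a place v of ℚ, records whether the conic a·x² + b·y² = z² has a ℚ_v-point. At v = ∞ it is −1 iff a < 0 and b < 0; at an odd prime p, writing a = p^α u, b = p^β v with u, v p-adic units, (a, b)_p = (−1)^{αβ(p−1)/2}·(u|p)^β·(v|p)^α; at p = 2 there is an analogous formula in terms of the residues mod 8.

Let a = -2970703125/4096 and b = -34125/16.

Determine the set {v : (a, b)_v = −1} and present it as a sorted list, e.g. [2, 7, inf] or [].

(a, b) ≡ (-5, -1365) mod (ℚ^×)²; places V = {2, 3, 5, 7, 13, ∞}.
(a,b)_7: α=0, u≡2; β=1, v≡2 (mod 7); (2|7)=+1, (2|7)=+1; sign (−1)^0·+1^1·+1^0 = +1.
(a,b)_2: α=-12, β=-4; u≡3, v≡3 (mod 8); ε(u)ε(v)=1·1, αω(v)=-12·1, βω(u)=-4·1; sum ≡ 1  ⇒  -1.
(a,b)_5: α=9, u≡4; β=3, v≡2 (mod 5); (4|5)=+1, (2|5)=-1; sign (−1)^0·+1^3·-1^9 = -1.
(a,b)_13: α=2, u≡7; β=1, v≡9 (mod 13); (7|13)=-1, (9|13)=+1; sign (−1)^0·-1^1·+1^2 = -1.
(a,b)_∞: sgn(-5)=−, sgn(-1365)=−, so -1.
(a,b)_3: α=2, u≡1; β=1, v≡1 (mod 3); (1|3)=+1, (1|3)=+1; sign (−1)^0·+1^1·+1^2 = +1.
(-5, -1365 / ℚ) ramifies at {2, 5, 13, ∞}: a division algebra.

[2, 5, 13, inf]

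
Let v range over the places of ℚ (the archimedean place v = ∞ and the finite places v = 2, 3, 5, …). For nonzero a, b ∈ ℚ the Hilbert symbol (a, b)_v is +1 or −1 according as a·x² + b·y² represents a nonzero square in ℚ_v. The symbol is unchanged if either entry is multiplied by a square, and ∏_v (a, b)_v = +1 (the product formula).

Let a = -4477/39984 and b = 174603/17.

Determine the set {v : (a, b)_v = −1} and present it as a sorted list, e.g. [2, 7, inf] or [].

Mod squares: a ≡ -1887, b ≡ 24531. Check v ∈ {∞, 2, 3, 7, 11, 13, 17, 37}.
v=17: a=17^-1·(≡16), b=17^-1·(≡13) mod 17; (16|17)=+1, (13|17)=+1; (−1)^{-1·-1·8}·(+1)^-1·(+1)^-1 = +1.
v=7: a=7^-2·(≡6), b=7^0·(≡3) mod 7; (6|7)=-1, (3|7)=-1; (−1)^{-2·0·3}·(-1)^0·(-1)^-2 = +1.
v=11: a=11^2·(≡4), b=11^2·(≡4) mod 11; (4|11)=+1, (4|11)=+1; (−1)^{2·2·5}·(+1)^2·(+1)^2 = +1.
v=∞: -1887 < 0 and 24531 > 0  ⇒  (a,b)_∞ = +1.
v=13: a=13^0·(≡11), b=13^1·(≡7) mod 13; (11|13)=-1, (7|13)=-1; (−1)^{0·1·6}·(-1)^1·(-1)^0 = -1.
v=3: a=3^-1·(≡1), b=3^1·(≡2) mod 3; (1|3)=+1, (2|3)=-1; (−1)^{-1·1·1}·(+1)^1·(-1)^-1 = +1.
v=37: a=37^1·(≡15), b=37^1·(≡36) mod 37; (15|37)=-1, (36|37)=+1; (−1)^{1·1·18}·(-1)^1·(+1)^1 = -1.
v=2: v_2(a)=-4, v_2(b)=0; units ≡ 1, 3 (mod 8); ε·ε+αω+βω = 0·1+-4·1+0·0 ≡ 0  ⇒  (a,b)_2 = +1.
Ram(-1887, 24531) = {13, 37}; no ℚ_13-point on the conic.

[13, 37]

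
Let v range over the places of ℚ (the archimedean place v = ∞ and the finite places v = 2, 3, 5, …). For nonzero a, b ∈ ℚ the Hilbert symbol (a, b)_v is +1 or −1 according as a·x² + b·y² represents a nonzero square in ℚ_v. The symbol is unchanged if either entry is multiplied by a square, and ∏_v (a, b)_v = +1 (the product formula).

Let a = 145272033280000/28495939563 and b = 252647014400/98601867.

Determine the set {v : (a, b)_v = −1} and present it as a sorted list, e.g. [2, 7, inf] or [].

Mod squares: a ≡ 80454, b ≡ 3498. Check v ∈ {∞, 2, 3, 5, 7, 11, 13, 17, 23, 53}.
v=23: a=23^3·(≡6), b=23^2·(≡16) mod 23; (6|23)=+1, (16|23)=+1; (−1)^{3·2·11}·(+1)^2·(+1)^3 = +1.
v=2: v_2(a)=15, v_2(b)=15; units ≡ 3, 5 (mod 8); ε·ε+αω+βω = 1·0+15·1+15·1 ≡ 0  ⇒  (a,b)_2 = +1.
v=53: a=53^1·(≡30), b=53^1·(≡16) mod 53; (30|53)=-1, (16|53)=+1; (−1)^{1·1·26}·(-1)^1·(+1)^1 = -1.
v=5: a=5^4·(≡1), b=5^2·(≡3) mod 5; (1|5)=+1, (3|5)=-1; (−1)^{4·2·2}·(+1)^2·(-1)^4 = +1.
v=∞: 80454 > 0 and 3498 > 0  ⇒  (a,b)_∞ = +1.
v=13: a=13^-2·(≡9), b=13^-2·(≡9) mod 13; (9|13)=+1, (9|13)=+1; (−1)^{-2·-2·6}·(+1)^-2·(+1)^-2 = +1.
v=11: a=11^1·(≡6), b=11^1·(≡6) mod 11; (6|11)=-1, (6|11)=-1; (−1)^{1·1·5}·(-1)^1·(-1)^1 = -1.
v=7: a=7^-4·(≡6), b=7^-4·(≡5) mod 7; (6|7)=-1, (5|7)=-1; (−1)^{-4·-4·3}·(-1)^-4·(-1)^-4 = +1.
v=17: a=17^-2·(≡6), b=17^0·(≡15) mod 17; (6|17)=-1, (15|17)=+1; (−1)^{-2·0·8}·(-1)^0·(+1)^-2 = +1.
v=3: a=3^-5·(≡1), b=3^-5·(≡2) mod 3; (1|3)=+1, (2|3)=-1; (−1)^{-5·-5·1}·(+1)^-5·(-1)^-5 = +1.
Ram(80454, 3498) = {11, 53}; no ℚ_11-point on the conic.

[11, 53]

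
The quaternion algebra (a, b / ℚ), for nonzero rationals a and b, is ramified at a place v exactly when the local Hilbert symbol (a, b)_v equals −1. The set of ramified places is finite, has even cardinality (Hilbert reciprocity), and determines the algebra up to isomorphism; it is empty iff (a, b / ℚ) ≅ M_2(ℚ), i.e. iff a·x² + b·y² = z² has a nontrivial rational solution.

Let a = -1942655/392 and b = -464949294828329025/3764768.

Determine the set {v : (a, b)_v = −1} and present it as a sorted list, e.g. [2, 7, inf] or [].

[5, inf]

Mod squares: a ≡ -190, b ≡ -2. Check v ∈ {∞, 2, 3, 5, 7, 11, 13, 19}.
v=11: a=11^2·(≡7), b=11^4·(≡9) mod 11; (7|11)=-1, (9|11)=+1; (−1)^{2·4·5}·(-1)^4·(+1)^2 = +1.
v=19: a=19^1·(≡9), b=19^2·(≡11) mod 19; (9|19)=+1, (11|19)=+1; (−1)^{1·2·9}·(+1)^2·(+1)^1 = +1.
v=∞: -190 < 0 and -2 < 0  ⇒  (a,b)_∞ = -1.
v=2: v_2(a)=-3, v_2(b)=-5; units ≡ 1, 7 (mod 8); ε·ε+αω+βω = 0·1+-3·0+-5·0 ≡ 0  ⇒  (a,b)_2 = +1.
v=3: a=3^0·(≡2), b=3^6·(≡1) mod 3; (2|3)=-1, (1|3)=+1; (−1)^{0·6·1}·(-1)^6·(+1)^0 = +1.
v=13: a=13^2·(≡5), b=13^6·(≡8) mod 13; (5|13)=-1, (8|13)=-1; (−1)^{2·6·6}·(-1)^6·(-1)^2 = +1.
v=7: a=7^-2·(≡6), b=7^-6·(≡5) mod 7; (6|7)=-1, (5|7)=-1; (−1)^{-2·-6·3}·(-1)^-6·(-1)^-2 = +1.
v=5: a=5^1·(≡2), b=5^2·(≡3) mod 5; (2|5)=-1, (3|5)=-1; (−1)^{1·2·2}·(-1)^2·(-1)^1 = -1.
Ram(-190, -2) = {5, ∞}; no ℚ_5-point on the conic.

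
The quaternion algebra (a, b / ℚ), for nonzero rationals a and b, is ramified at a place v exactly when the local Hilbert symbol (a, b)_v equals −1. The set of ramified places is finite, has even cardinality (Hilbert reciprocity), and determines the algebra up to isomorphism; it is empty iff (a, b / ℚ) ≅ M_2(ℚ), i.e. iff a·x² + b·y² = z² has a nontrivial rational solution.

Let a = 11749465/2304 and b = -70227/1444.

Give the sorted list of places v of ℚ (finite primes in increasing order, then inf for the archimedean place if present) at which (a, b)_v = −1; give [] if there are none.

[5, 17]

Mod squares: a ≡ 239785, b ≡ -3. Check v ∈ {∞, 2, 3, 5, 7, 13, 17, 19, 31}.
v=13: a=13^1·(≡2), b=13^0·(≡12) mod 13; (2|13)=-1, (12|13)=+1; (−1)^{1·0·6}·(-1)^0·(+1)^1 = +1.
v=2: v_2(a)=-8, v_2(b)=-2; units ≡ 1, 5 (mod 8); ε·ε+αω+βω = 0·0+-8·1+-2·0 ≡ 0  ⇒  (a,b)_2 = +1.
v=5: a=5^1·(≡2), b=5^0·(≡2) mod 5; (2|5)=-1, (2|5)=-1; (−1)^{1·0·2}·(-1)^0·(-1)^1 = -1.
v=19: a=19^0·(≡11), b=19^-2·(≡4) mod 19; (11|19)=+1, (4|19)=+1; (−1)^{0·-2·9}·(+1)^-2·(+1)^0 = +1.
v=31: a=31^1·(≡4), b=31^0·(≡20) mod 31; (4|31)=+1, (20|31)=+1; (−1)^{1·0·15}·(+1)^0·(+1)^1 = +1.
v=3: a=3^-2·(≡1), b=3^5·(≡2) mod 3; (1|3)=+1, (2|3)=-1; (−1)^{-2·5·1}·(+1)^5·(-1)^-2 = +1.
v=17: a=17^1·(≡3), b=17^2·(≡5) mod 17; (3|17)=-1, (5|17)=-1; (−1)^{1·2·8}·(-1)^2·(-1)^1 = -1.
v=∞: 239785 > 0 and -3 < 0  ⇒  (a,b)_∞ = +1.
v=7: a=7^3·(≡4), b=7^0·(≡2) mod 7; (4|7)=+1, (2|7)=+1; (−1)^{3·0·3}·(+1)^0·(+1)^3 = +1.
Ram(239785, -3) = {5, 17}; no ℚ_5-point on the conic.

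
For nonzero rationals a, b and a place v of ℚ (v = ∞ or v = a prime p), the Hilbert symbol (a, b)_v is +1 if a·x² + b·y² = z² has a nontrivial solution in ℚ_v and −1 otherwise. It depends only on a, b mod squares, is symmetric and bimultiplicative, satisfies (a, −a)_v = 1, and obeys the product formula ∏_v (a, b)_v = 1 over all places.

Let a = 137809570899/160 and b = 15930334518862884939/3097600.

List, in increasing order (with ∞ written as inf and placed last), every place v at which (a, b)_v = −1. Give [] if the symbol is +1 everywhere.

Mod squares: a ≡ 510510, b ≡ 91. Check v ∈ {∞, 2, 3, 5, 7, 11, 13, 17, 31, 53}.
v=53: a=53^2·(≡31), b=53^2·(≡25) mod 53; (31|53)=-1, (25|53)=+1; (−1)^{2·2·26}·(-1)^2·(+1)^2 = +1.
v=5: a=5^-1·(≡2), b=5^-2·(≡1) mod 5; (2|5)=-1, (1|5)=+1; (−1)^{-1·-2·2}·(-1)^-2·(+1)^-1 = +1.
v=3: a=3^1·(≡1), b=3^12·(≡1) mod 3; (1|3)=+1, (1|3)=+1; (−1)^{1·12·1}·(+1)^12·(+1)^1 = +1.
v=2: v_2(a)=-5, v_2(b)=-10; units ≡ 7, 3 (mod 8); ε·ε+αω+βω = 1·1+-5·1+-10·0 ≡ 0  ⇒  (a,b)_2 = +1.
v=7: a=7^1·(≡4), b=7^5·(≡5) mod 7; (4|7)=+1, (5|7)=-1; (−1)^{1·5·3}·(+1)^5·(-1)^1 = +1.
v=17: a=17^1·(≡8), b=17^2·(≡11) mod 17; (8|17)=+1, (11|17)=-1; (−1)^{1·2·8}·(+1)^2·(-1)^1 = -1.
v=31: a=31^2·(≡2), b=31^0·(≡23) mod 31; (2|31)=+1, (23|31)=-1; (−1)^{2·0·15}·(+1)^0·(-1)^2 = +1.
v=11: a=11^1·(≡1), b=11^-2·(≡9) mod 11; (1|11)=+1, (9|11)=+1; (−1)^{1·-2·5}·(+1)^-2·(+1)^1 = +1.
v=∞: 510510 > 0 and 91 > 0  ⇒  (a,b)_∞ = +1.
v=13: a=13^1·(≡3), b=13^3·(≡6) mod 13; (3|13)=+1, (6|13)=-1; (−1)^{1·3·6}·(+1)^3·(-1)^1 = -1.
(510510, 91 / ℚ) ramifies at {13, 17}: a division algebra.

[13, 17]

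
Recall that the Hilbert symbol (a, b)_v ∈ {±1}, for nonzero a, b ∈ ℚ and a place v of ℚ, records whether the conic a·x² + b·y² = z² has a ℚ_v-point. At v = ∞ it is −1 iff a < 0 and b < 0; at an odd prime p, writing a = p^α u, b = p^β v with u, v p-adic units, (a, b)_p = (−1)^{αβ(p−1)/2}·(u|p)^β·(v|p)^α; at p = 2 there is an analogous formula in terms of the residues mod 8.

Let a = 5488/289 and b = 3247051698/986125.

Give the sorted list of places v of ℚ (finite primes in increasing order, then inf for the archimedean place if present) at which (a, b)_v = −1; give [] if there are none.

[5, 23]

(a, b) ≡ (7, 1610) mod (ℚ^×)²; places V = {2, 3, 5, 7, 11, 17, 23, 37, ∞}.
(a,b)_37: α=0, u≡30; β=2, v≡31 (mod 37); (30|37)=+1, (31|37)=-1; sign (−1)^0·+1^2·-1^0 = +1.
(a,b)_11: α=0, u≡7; β=4, v≡5 (mod 11); (7|11)=-1, (5|11)=+1; sign (−1)^0·-1^4·+1^0 = +1.
(a,b)_∞: sgn(7)=+, sgn(1610)=+, so +1.
(a,b)_3: α=0, u≡1; β=4, v≡2 (mod 3); (1|3)=+1, (2|3)=-1; sign (−1)^0·+1^4·-1^0 = +1.
(a,b)_7: α=3, u≡1; β=-3, v≡6 (mod 7); (1|7)=+1, (6|7)=-1; sign (−1)^1·+1^-3·-1^3 = +1.
(a,b)_23: α=0, u≡17; β=-1, v≡6 (mod 23); (17|23)=-1, (6|23)=+1; sign (−1)^0·-1^-1·+1^0 = -1.
(a,b)_17: α=-2, u≡14; β=0, v≡3 (mod 17); (14|17)=-1, (3|17)=-1; sign (−1)^0·-1^0·-1^-2 = +1.
(a,b)_5: α=0, u≡2; β=-3, v≡2 (mod 5); (2|5)=-1, (2|5)=-1; sign (−1)^0·-1^-3·-1^0 = -1.
(a,b)_2: α=4, β=1; u≡7, v≡5 (mod 8); ε(u)ε(v)=1·0, αω(v)=4·1, βω(u)=1·0; sum ≡ 0  ⇒  +1.
(7, 1610 / ℚ) ramifies at {5, 23}: a division algebra.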